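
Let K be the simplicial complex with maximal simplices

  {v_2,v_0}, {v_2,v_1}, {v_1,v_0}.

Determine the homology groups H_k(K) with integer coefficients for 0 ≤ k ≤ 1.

We work with the vertex ordering v_0 < v_1 < v_2. The simplices of K, each written with vertices in increasing order, are:

  0-simplices (3): [v_0], [v_1], [v_2]
  1-simplices (3): [v_0,v_1], [v_0,v_2], [v_1,v_2]

so the chain groups are C_0 ≅ Z^3, C_1 ≅ Z^3.

The boundary map ∂_1: C_1 → C_0 sends each edge [p,q] (with p < q) to q − p. For instance
  ∂[v_0,v_1] = [v_1] − [v_0].
The 3×3 boundary matrix has rank 2 and Smith normal form diag(1,1).

From H_k ≅ ker(∂_k) / im(∂_{k+1}) we obtain:

  H_0: rank C_0 − rank ∂_1 = 3 − 2 = 1, and the invariant factors of ∂_1 are all 1, so H_0 = Z.
  H_1: rank ker ∂_1 − rank ∂_2 = (3 − 2) − 0 = 1, and there is no ∂_2, so H_1 = Z.

H_0 = Z,  H_1 = Z.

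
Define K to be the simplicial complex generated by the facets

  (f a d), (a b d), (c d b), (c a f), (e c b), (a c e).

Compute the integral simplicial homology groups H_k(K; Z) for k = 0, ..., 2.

H_0 ≅ Z,  H_1 ≅ Z,  H_2 = 0.

Order the vertices as a < b < c < d < e < f. Listing each simplex with vertices in this order, K has dimension 2 with simplices:

  0-simplices (6): a, b, c, d, e, f
  1-simplices (12): ab, ac, ad, ae, af, bc, bd, be, cd, ce, cf, df
  2-simplices (6): abd, ace, acf, adf, bcd, bce

so the chain groups are C_0 ≅ Z^6, C_1 ≅ Z^12, C_2 ≅ Z^6.

∂_1: C_1 → C_0 is given by ∂[p,q] = [q] − [p].
The resulting 6×12 matrix has rank 5, and its Smith normal form has invariant factors (1,1,1,1,1).

∂_2: C_2 → C_1 acts by ∂[p,q,r] = [q,r] − [p,r] + [p,q]. For instance
  ∂adf = df − af + ad,
  ∂abd = bd − ad + ab.
The 12×6 boundary matrix has rank 6 and Smith normal form diag(1,1,1,1,1,1).

Now H_k = ker ∂_k / im ∂_{k+1}, so:

  H_0: rank C_0 − rank ∂_1 = 6 − 5 = 1, and the invariant factors of ∂_1 are all 1, so H_0 ≅ Z.
  H_1: rank ker ∂_1 − rank ∂_2 = (12 − 5) − 6 = 1, and the invariant factors of ∂_2 are all 1, so H_1 ≅ Z.
  H_2: rank ker ∂_2 − rank ∂_3 = (6 − 6) − 0 = 0, and there is no ∂_3, so H_2 ≅ 0.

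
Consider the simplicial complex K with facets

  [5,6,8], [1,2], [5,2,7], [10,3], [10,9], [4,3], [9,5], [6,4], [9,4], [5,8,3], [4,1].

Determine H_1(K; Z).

Order the vertices as 1 < 2 < 3 < 4 < 5 < 6 < 7 < 8 < 9 < 10. Listing each simplex with vertices in this order, K has dimension 2 with simplices:

  0-simplices (10): [1], [2], [3], [4], [5], [6], [7], [8], [9], [10]
  1-simplices (16): [1,2], [1,4], [2,5], [2,7], [3,4], [3,5], [3,8], [3,10], [4,6], [4,9], [5,6], [5,7], [5,8], [5,9], [6,8], [9,10]
  2-simplices (3): [2,5,7], [3,5,8], [5,6,8]

so the chain groups are C_0 ≅ Z^10, C_1 ≅ Z^16, C_2 ≅ Z^3.

∂_1: C_1 → C_0 maps an edge to its endpoints' difference, ∂[p,q] = q − p.
This gives a 10×16 integer matrix of rank 9; reducing to Smith normal form yields diagonal entries (1,1,1,1,1,1,1,1,1).

∂_2: C_2 → C_1 maps a triangle to the signed sum of its edges. For instance
  ∂[3,5,8] = [5,8] − [3,8] + [3,5],
  ∂[2,5,7] = [5,7] − [2,7] + [2,5].
As a 16×3 matrix over Z this has rank 3, with invariant factors (1,1,1).

From H_k ≅ ker(∂_k) / im(∂_{k+1}) we obtain:

  H_1: rank ker ∂_1 − rank ∂_2 = (16 − 9) − 3 = 4, and the invariant factors of ∂_2 are all 1, so H_1 ≅ Z^4.

H_1 ≅ Z^4.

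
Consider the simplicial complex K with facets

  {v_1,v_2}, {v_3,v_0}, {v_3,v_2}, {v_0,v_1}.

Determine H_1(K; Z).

H_1 = Z.

We work with the vertex ordering v_0 < v_1 < v_2 < v_3. The simplices of K, each written with vertices in increasing order, are:

  0-simplices (4): [v_0], [v_1], [v_2], [v_3]
  1-simplices (4): [v_0,v_1], [v_0,v_3], [v_1,v_2], [v_2,v_3]

so the chain groups are C_0 ≅ Z^4, C_1 ≅ Z^4.

Boundary ∂_1: C_1 → C_0 sends each edge [p,q] (with p < q) to q − p.
As a 4×4 matrix over Z this has rank 3, with invariant factors (1,1,1).

Now H_k = ker ∂_k / im ∂_{k+1}, so:

  H_1: rank ker ∂_1 − rank ∂_2 = (4 − 3) − 0 = 1, and there is no ∂_2, so H_1 ≅ Z.

(K is a triangulation of the circle S^1.)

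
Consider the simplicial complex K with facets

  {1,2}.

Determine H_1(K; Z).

H_1 = 0.

Take the total order 1 < 2 on the vertex set. Then K (dimension 1) consists of the simplices:

  0-simplices (2): [1], [2]
  1-simplices (1): [1,2]

Hence C_0 ≅ Z^2, C_1 ≅ Z^1.

∂_1: C_1 → C_0 sends each edge [p,q] (with p < q) to q − p. For instance
  ∂[1,2] = [2] − [1].
As a 2×1 matrix over Z this has rank 1, with invariant factors (1).

Now H_k = ker ∂_k / im ∂_{k+1}, so:

  H_1: rank ker ∂_1 − rank ∂_2 = (1 − 1) − 0 = 0, and there is no ∂_2, so H_1 ≅ 0.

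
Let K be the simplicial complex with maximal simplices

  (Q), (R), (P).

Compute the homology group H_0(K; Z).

We work with the vertex ordering P < Q < R. The simplices of K, each written with vertices in increasing order, are:

  0-simplices (3): P, Q, R

so the chain groups are C_0 ≅ Z^3.

Reading off H_k = ker ∂_k / im ∂_{k+1}:

  H_0: rank C_0 − rank ∂_1 = 3 − 0 = 3, and there is no ∂_1, so H_0 ≅ Z^3.

(K is a triangulation of a set of 3 points.)

H_0 ≅ Z^3.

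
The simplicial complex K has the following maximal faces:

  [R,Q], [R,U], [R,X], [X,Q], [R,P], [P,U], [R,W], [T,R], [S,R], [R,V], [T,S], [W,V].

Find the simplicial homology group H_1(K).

Fix the vertex order P < Q < R < S < T < U < V < W < X and write every simplex with vertices in increasing order. Then dim K = 1 and the simplices of K are:

  0-simplices (9): P, Q, R, S, T, U, V, W, X
  1-simplices (12): PR, PU, QR, QX, RS, RT, RU, RV, RW, RX, ST, VW

so the chain groups are C_0 ≅ Z^9, C_1 ≅ Z^12.

Boundary ∂_1: C_1 → C_0 is given by ∂[p,q] = [q] − [p]. For instance
  ∂RX = X − R.
This gives a 9×12 integer matrix of rank 8; reducing to Smith normal form yields diagonal entries (1,1,1,1,1,1,1,1).

From H_k ≅ ker(∂_k) / im(∂_{k+1}) we obtain:

  H_1: rank ker ∂_1 − rank ∂_2 = (12 − 8) − 0 = 4, and there is no ∂_2, so H_1 = Z^4.

(K is a triangulation of a wedge of 4 circles.)

H_1 = Z^4.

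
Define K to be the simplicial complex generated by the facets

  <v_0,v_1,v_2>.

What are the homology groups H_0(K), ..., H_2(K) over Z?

H_0 ≅ Z,  H_1 = 0,  H_2 = 0.

Fix the vertex order v_0 < v_1 < v_2 and write every simplex with vertices in increasing order. Then dim K = 2 and the simplices of K are:

  0-simplices (3): [v_0], [v_1], [v_2]
  1-simplices (3): [v_0,v_1], [v_0,v_2], [v_1,v_2]
  2-simplices (1): [v_0,v_1,v_2]

so the chain groups are C_0 ≅ Z^3, C_1 ≅ Z^3, C_2 ≅ Z^1.

∂_1: C_1 → C_0 maps an edge to its endpoints' difference, ∂[p,q] = q − p. For instance
  ∂[v_0,v_1] = [v_1] − [v_0].
The 3×3 boundary matrix has rank 2 and Smith normal form diag(1,1).

The boundary map ∂_2: C_2 → C_1 acts by ∂[p,q,r] = [q,r] − [p,r] + [p,q]. For instance
  ∂[v_0,v_1,v_2] = [v_1,v_2] − [v_0,v_2] + [v_0,v_1].
The 3×1 boundary matrix has rank 1 and Smith normal form diag(1).

Now H_k = ker ∂_k / im ∂_{k+1}, so:

  H_0: rank C_0 − rank ∂_1 = 3 − 2 = 1, and the invariant factors of ∂_1 are all 1, so H_0 ≅ Z.
  H_1: rank ker ∂_1 − rank ∂_2 = (3 − 2) − 1 = 0, and the invariant factors of ∂_2 are all 1, so H_1 ≅ 0.
  H_2: rank ker ∂_2 − rank ∂_3 = (1 − 1) − 0 = 0, and there is no ∂_3, so H_2 ≅ 0.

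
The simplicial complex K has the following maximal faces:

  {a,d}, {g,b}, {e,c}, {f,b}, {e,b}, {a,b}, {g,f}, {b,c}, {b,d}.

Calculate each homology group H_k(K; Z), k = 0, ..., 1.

Take the total order a < b < c < d < e < f < g on the vertex set. Then K (dimension 1) consists of the simplices:

  0-simplices (7): a, b, c, d, e, f, g
  1-simplices (9): ab, ad, bc, bd, be, bf, bg, ce, fg

Hence C_0 ≅ Z^7, C_1 ≅ Z^9.

The boundary map ∂_1: C_1 → C_0 is given by ∂[p,q] = [q] − [p]. For instance
  ∂ce = e − c.
This gives a 7×9 integer matrix of rank 6; reducing to Smith normal form yields diagonal entries (1,1,1,1,1,1).

Reading off H_k = ker ∂_k / im ∂_{k+1}:

  H_0: rank C_0 − rank ∂_1 = 7 − 6 = 1, and the invariant factors of ∂_1 are all 1, so H_0 ≅ Z.
  H_1: rank ker ∂_1 − rank ∂_2 = (9 − 6) − 0 = 3, and there is no ∂_2, so H_1 ≅ Z^3.

As a check, the Euler characteristic is 7 − 9 = -2, which agrees with 1 − 3 = -2.

H_0 = Z,  H_1 = Z^3.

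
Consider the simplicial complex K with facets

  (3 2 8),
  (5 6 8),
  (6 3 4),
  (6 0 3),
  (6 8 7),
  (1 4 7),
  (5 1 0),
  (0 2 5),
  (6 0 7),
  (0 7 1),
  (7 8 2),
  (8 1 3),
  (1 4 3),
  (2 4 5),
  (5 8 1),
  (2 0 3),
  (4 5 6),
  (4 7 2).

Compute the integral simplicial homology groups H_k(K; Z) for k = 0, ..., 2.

K has 9 vertices, 27 edges, 18 triangles.
rank ∂_0 = 0, rank ∂_1 = 8 ⇒ b_0 = 9 − 0 − 8 = 1; all invariant factors of ∂_1 are 1 so no torsion. So H_0 ≅ Z.
rank ∂_1 = 8, rank ∂_2 = 17 ⇒ b_1 = 27 − 8 − 17 = 2; all invariant factors of ∂_2 are 1 so no torsion. So H_1 ≅ Z^2.
rank ∂_2 = 17, rank ∂_3 = 0 ⇒ b_2 = 18 − 17 − 0 = 1. So H_2 ≅ Z.

H_0 = Z,  H_1 = Z^2,  H_2 = Z.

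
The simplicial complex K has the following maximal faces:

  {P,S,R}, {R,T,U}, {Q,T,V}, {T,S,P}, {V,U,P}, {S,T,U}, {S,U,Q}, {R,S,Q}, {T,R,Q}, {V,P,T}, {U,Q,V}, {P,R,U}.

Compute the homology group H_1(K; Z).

K has 7 vertices, 18 edges, 12 triangles.
rank ∂_1 = 6, rank ∂_2 = 12 ⇒ b_1 = 18 − 6 − 12 = 0; ∂_2 has invariant factor(s) [2] giving torsion. So H_1 ≅ Z/2.

H_1 ≅ Z/2.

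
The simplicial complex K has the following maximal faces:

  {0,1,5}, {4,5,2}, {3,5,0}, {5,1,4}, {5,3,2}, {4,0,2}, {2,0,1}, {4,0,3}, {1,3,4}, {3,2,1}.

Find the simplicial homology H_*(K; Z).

K has 6 vertices, 15 edges, 10 triangles.
rank ∂_0 = 0, rank ∂_1 = 5 ⇒ b_0 = 6 − 0 − 5 = 1; all invariant factors of ∂_1 are 1 so no torsion. So H_0 ≅ Z.
rank ∂_1 = 5, rank ∂_2 = 10 ⇒ b_1 = 15 − 5 − 10 = 0; ∂_2 has invariant factor(s) [2] giving torsion. So H_1 ≅ Z/2Z.
rank ∂_2 = 10, rank ∂_3 = 0 ⇒ b_2 = 10 − 10 − 0 = 0. So H_2 ≅ 0.

H_0 ≅ Z,  H_1 ≅ Z/2Z,  H_2 = 0.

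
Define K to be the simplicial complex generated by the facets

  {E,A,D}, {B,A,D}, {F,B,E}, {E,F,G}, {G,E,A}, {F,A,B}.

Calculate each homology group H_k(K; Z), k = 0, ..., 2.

H_0 = Z,  H_1 = Z,  H_2 = 0.

We work with the vertex ordering A < B < D < E < F < G. The simplices of K, each written with vertices in increasing order, are:

  0-simplices (6): A, B, D, E, F, G
  1-simplices (12): AB, AD, AE, AF, AG, BD, BE, BF, DE, EF, EG, FG
  2-simplices (6): ABD, ABF, ADE, AEG, BEF, EFG

giving chain groups C_0 ≅ Z^6, C_1 ≅ Z^12, C_2 ≅ Z^6.

∂_1: C_1 → C_0 is given by ∂[p,q] = [q] − [p].
This gives a 6×12 integer matrix of rank 5; reducing to Smith normal form yields diagonal entries (1,1,1,1,1).

∂_2: C_2 → C_1 sends each 2-simplex [p,q,r] to [q,r] − [p,r] + [p,q]. For instance
  ∂ABD = BD − AD + AB,
  ∂BEF = EF − BF + BE.
As a 12×6 matrix over Z this has rank 6, with invariant factors (1,1,1,1,1,1).

Now H_k = ker ∂_k / im ∂_{k+1}, so:

  H_0: rank C_0 − rank ∂_1 = 6 − 5 = 1, and the invariant factors of ∂_1 are all 1, so H_0 = Z.
  H_1: rank ker ∂_1 − rank ∂_2 = (12 − 5) − 6 = 1, and the invariant factors of ∂_2 are all 1, so H_1 = Z.
  H_2: rank ker ∂_2 − rank ∂_3 = (6 − 6) − 0 = 0, and there is no ∂_3, so H_2 = 0.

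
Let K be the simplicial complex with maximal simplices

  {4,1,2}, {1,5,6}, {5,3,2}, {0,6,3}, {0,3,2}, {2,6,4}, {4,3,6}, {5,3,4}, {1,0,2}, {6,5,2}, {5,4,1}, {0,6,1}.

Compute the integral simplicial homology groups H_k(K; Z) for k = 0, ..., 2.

Fix the vertex order 0 < 1 < 2 < 3 < 4 < 5 < 6 and write every simplex with vertices in increasing order. Then dim K = 2 and the simplices of K are:

  0-simplices (7): [0], [1], [2], [3], [4], [5], [6]
  1-simplices (18): [0,1], [0,2], [0,3], [0,6], [1,2], [1,4], [1,5], [1,6], [2,3], [2,4], [2,5], [2,6], [3,4], [3,5], [3,6], [4,5], [4,6], [5,6]
  2-simplices (12): [0,1,2], [0,1,6], [0,2,3], [0,3,6], [1,2,4], [1,4,5], [1,5,6], [2,3,5], [2,4,6], [2,5,6], [3,4,5], [3,4,6]

Hence C_0 ≅ Z^7, C_1 ≅ Z^18, C_2 ≅ Z^12.

The boundary map ∂_1: C_1 → C_0 is given by ∂[p,q] = [q] − [p]. For instance
  ∂[0,1] = [1] − [0].
The resulting 7×18 matrix has rank 6, and its Smith normal form has invariant factors (1,1,1,1,1,1).

∂_2: C_2 → C_1 acts by ∂[p,q,r] = [q,r] − [p,r] + [p,q]. For instance
  ∂[0,1,2] = [1,2] − [0,2] + [0,1],
  ∂[0,2,3] = [2,3] − [0,3] + [0,2].
This gives a 18×12 integer matrix of rank 12; reducing to Smith normal form yields diagonal entries (1,1,1,1,1,1,1,1,1,1,1,2).

Computing H_k = (kernel of ∂_k) / (image of ∂_{k+1}):

  H_0: rank C_0 − rank ∂_1 = 7 − 6 = 1, and the invariant factors of ∂_1 are all 1, so H_0 = Z.
  H_1: rank ker ∂_1 − rank ∂_2 = (18 − 6) − 12 = 0, and ∂_2 has invariant factor 2 > 1, so H_1 = Z/2.
  H_2: rank ker ∂_2 − rank ∂_3 = (12 − 12) − 0 = 0, and there is no ∂_3, so H_2 = 0.

H_0 = Z,  H_1 = Z/2,  H_2 = 0.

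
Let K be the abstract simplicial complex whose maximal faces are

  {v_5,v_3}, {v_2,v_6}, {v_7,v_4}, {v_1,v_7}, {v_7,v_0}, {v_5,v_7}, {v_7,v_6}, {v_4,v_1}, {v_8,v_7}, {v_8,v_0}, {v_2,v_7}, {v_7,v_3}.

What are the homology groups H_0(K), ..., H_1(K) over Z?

We work with the vertex ordering v_0 < v_1 < v_2 < v_3 < v_4 < v_5 < v_6 < v_7 < v_8. The simplices of K, each written with vertices in increasing order, are:

  0-simplices (9): [v_0], [v_1], [v_2], [v_3], [v_4], [v_5], [v_6], [v_7], [v_8]
  1-simplices (12): [v_0,v_7], [v_0,v_8], [v_1,v_4], [v_1,v_7], [v_2,v_6], [v_2,v_7], [v_3,v_5], [v_3,v_7], [v_4,v_7], [v_5,v_7], [v_6,v_7], [v_7,v_8]

so the chain groups are C_0 ≅ Z^9, C_1 ≅ Z^12.

Boundary ∂_1: C_1 → C_0 sends each edge [p,q] (with p < q) to q − p. For instance
  ∂[v_2,v_6] = [v_6] − [v_2].
The 9×12 boundary matrix has rank 8 and Smith normal form diag(1,1,1,1,1,1,1,1).

From H_k ≅ ker(∂_k) / im(∂_{k+1}) we obtain:

  H_0: rank C_0 − rank ∂_1 = 9 − 8 = 1, and the invariant factors of ∂_1 are all 1, so H_0 ≅ Z.
  H_1: rank ker ∂_1 − rank ∂_2 = (12 − 8) − 0 = 4, and there is no ∂_2, so H_1 ≅ Z^4.

H_0 = Z,  H_1 = Z^4.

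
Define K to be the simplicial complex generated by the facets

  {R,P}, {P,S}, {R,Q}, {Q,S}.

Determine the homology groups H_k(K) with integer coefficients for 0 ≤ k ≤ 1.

Fix the vertex order P < Q < R < S and write every simplex with vertices in increasing order. Then dim K = 1 and the simplices of K are:

  0-simplices (4): P, Q, R, S
  1-simplices (4): PR, PS, QR, QS

so the chain groups are C_0 ≅ Z^4, C_1 ≅ Z^4.

∂_1: C_1 → C_0 maps an edge to its endpoints' difference, ∂[p,q] = q − p. For instance
  ∂QR = R − Q.
The resulting 4×4 matrix has rank 3, and its Smith normal form has invariant factors (1,1,1).

From H_k ≅ ker(∂_k) / im(∂_{k+1}) we obtain:

  H_0: rank C_0 − rank ∂_1 = 4 − 3 = 1, and the invariant factors of ∂_1 are all 1, so H_0 = Z.
  H_1: rank ker ∂_1 − rank ∂_2 = (4 − 3) − 0 = 1, and there is no ∂_2, so H_1 = Z.

H_0 = Z,  H_1 = Z.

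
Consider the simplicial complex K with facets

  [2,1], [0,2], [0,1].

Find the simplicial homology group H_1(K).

H_1 = Z.

K has 3 vertices, 3 edges.
rank ∂_1 = 2, rank ∂_2 = 0 ⇒ b_1 = 3 − 2 − 0 = 1. So H_1 ≅ Z.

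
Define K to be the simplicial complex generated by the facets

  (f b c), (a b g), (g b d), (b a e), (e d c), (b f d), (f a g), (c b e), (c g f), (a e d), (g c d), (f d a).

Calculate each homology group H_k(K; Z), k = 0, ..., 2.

Order the vertices as a < b < c < d < e < f < g. Listing each simplex with vertices in this order, K has dimension 2 with simplices:

  0-simplices (7): a, b, c, d, e, f, g
  1-simplices (18): ab, ad, ae, af, ag, bc, bd, be, bf, bg, cd, ce, cf, cg, de, df, dg, fg
  2-simplices (12): abe, abg, ade, adf, afg, bce, bcf, bdf, bdg, cde, cdg, cfg

giving chain groups C_0 ≅ Z^7, C_1 ≅ Z^18, C_2 ≅ Z^12.

The boundary map ∂_1: C_1 → C_0 sends each edge [p,q] (with p < q) to q − p. For instance
  ∂af = f − a.
As a 7×18 matrix over Z this has rank 6, with invariant factors (1,1,1,1,1,1).

The boundary map ∂_2: C_2 → C_1 maps a triangle to the signed sum of its edges. For instance
  ∂afg = fg − ag + af,
  ∂adf = df − af + ad.
The resulting 18×12 matrix has rank 12, and its Smith normal form has invariant factors (1,1,1,1,1,1,1,1,1,1,1,2).

Computing H_k = (kernel of ∂_k) / (image of ∂_{k+1}):

  H_0: rank C_0 − rank ∂_1 = 7 − 6 = 1, and the invariant factors of ∂_1 are all 1, so H_0 = Z.
  H_1: rank ker ∂_1 − rank ∂_2 = (18 − 6) − 12 = 0, and ∂_2 has invariant factor 2 > 1, so H_1 = Z/2.
  H_2: rank ker ∂_2 − rank ∂_3 = (12 − 12) − 0 = 0, and there is no ∂_3, so H_2 = 0.

As a check, the Euler characteristic is 7 − 18 + 12 = 1, which agrees with 1 − 0 + 0 = 1.

H_0 = Z,  H_1 = Z/2,  H_2 = 0.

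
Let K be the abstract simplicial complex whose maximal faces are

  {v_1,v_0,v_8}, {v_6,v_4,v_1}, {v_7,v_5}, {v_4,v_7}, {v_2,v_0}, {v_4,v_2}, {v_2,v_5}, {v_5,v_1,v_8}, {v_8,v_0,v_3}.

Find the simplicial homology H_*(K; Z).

H_0 ≅ Z,  H_1 ≅ Z^3,  H_2 = 0.

Fix the vertex order v_0 < v_1 < v_2 < v_3 < v_4 < v_5 < v_6 < v_7 < v_8 and write every simplex with vertices in increasing order. Then dim K = 2 and the simplices of K are:

  0-simplices (9): [v_0], [v_1], [v_2], [v_3], [v_4], [v_5], [v_6], [v_7], [v_8]
  1-simplices (15): (15 of them)
  2-simplices (4): [v_0,v_1,v_8], [v_0,v_3,v_8], [v_1,v_4,v_6], [v_1,v_5,v_8]

so the chain groups are C_0 ≅ Z^9, C_1 ≅ Z^15, C_2 ≅ Z^4.

The boundary map ∂_1: C_1 → C_0 maps an edge to its endpoints' difference, ∂[p,q] = q − p. For instance
  ∂[v_5,v_8] = [v_8] − [v_5].
As a 9×15 matrix over Z this has rank 8, with invariant factors (1,1,1,1,1,1,1,1).

Boundary ∂_2: C_2 → C_1 acts by ∂[p,q,r] = [q,r] − [p,r] + [p,q]. For instance
  ∂[v_0,v_1,v_8] = [v_1,v_8] − [v_0,v_8] + [v_0,v_1],
  ∂[v_1,v_4,v_6] = [v_4,v_6] − [v_1,v_6] + [v_1,v_4].
The resulting 15×4 matrix has rank 4, and its Smith normal form has invariant factors (1,1,1,1).

From H_k ≅ ker(∂_k) / im(∂_{k+1}) we obtain:

  H_0: rank C_0 − rank ∂_1 = 9 − 8 = 1, and the invariant factors of ∂_1 are all 1, so H_0 ≅ Z.
  H_1: rank ker ∂_1 − rank ∂_2 = (15 − 8) − 4 = 3, and the invariant factors of ∂_2 are all 1, so H_1 ≅ Z^3.
  H_2: rank ker ∂_2 − rank ∂_3 = (4 − 4) − 0 = 0, and there is no ∂_3, so H_2 ≅ 0.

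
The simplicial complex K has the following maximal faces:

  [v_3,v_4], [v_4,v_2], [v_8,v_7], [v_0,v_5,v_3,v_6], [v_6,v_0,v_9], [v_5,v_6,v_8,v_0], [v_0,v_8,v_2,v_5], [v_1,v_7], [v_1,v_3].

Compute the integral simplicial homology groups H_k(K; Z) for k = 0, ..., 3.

Fix the vertex order v_0 < v_1 < v_2 < v_3 < v_4 < v_5 < v_6 < v_7 < v_8 < v_9 and write every simplex with vertices in increasing order. Then dim K = 3 and the simplices of K are:

  0-simplices (10): [v_0], [v_1], [v_2], [v_3], [v_4], [v_5], [v_6], [v_7], [v_8], [v_9]
  1-simplices (19): (19 of them)
  2-simplices (11): (11 of them)
  3-simplices (3): [v_0,v_2,v_5,v_8], [v_0,v_3,v_5,v_6], [v_0,v_5,v_6,v_8]

giving chain groups C_0 ≅ Z^10, C_1 ≅ Z^19, C_2 ≅ Z^11, C_3 ≅ Z^3.

Boundary ∂_1: C_1 → C_0 maps an edge to its endpoints' difference, ∂[p,q] = q − p. For instance
  ∂[v_6,v_8] = [v_8] − [v_6].
The resulting 10×19 matrix has rank 9, and its Smith normal form has invariant factors (1,1,1,1,1,1,1,1,1).

The boundary map ∂_2: C_2 → C_1 maps a triangle to the signed sum of its edges. For instance
  ∂[v_5,v_6,v_8] = [v_6,v_8] − [v_5,v_8] + [v_5,v_6],
  ∂[v_2,v_5,v_8] = [v_5,v_8] − [v_2,v_8] + [v_2,v_5].
The 19×11 boundary matrix has rank 8 and Smith normal form diag(1,1,1,1,1,1,1,1).

∂_3: C_3 → C_2 sends each 3-simplex σ to the alternating sum Σ_i (−1)^i (σ with its i-th vertex removed). For instance
  ∂[v_0,v_3,v_5,v_6] = [v_3,v_5,v_6] − [v_0,v_5,v_6] + [v_0,v_3,v_6] − [v_0,v_3,v_5],
  ∂[v_0,v_2,v_5,v_8] = [v_2,v_5,v_8] − [v_0,v_5,v_8] + [v_0,v_2,v_8] − [v_0,v_2,v_5].
The 11×3 boundary matrix has rank 3 and Smith normal form diag(1,1,1).

From H_k ≅ ker(∂_k) / im(∂_{k+1}) we obtain:

  H_0: rank C_0 − rank ∂_1 = 10 − 9 = 1, and the invariant factors of ∂_1 are all 1, so H_0 = Z.
  H_1: rank ker ∂_1 − rank ∂_2 = (19 − 9) − 8 = 2, and the invariant factors of ∂_2 are all 1, so H_1 = Z^2.
  H_2: rank ker ∂_2 − rank ∂_3 = (11 − 8) − 3 = 0, and the invariant factors of ∂_3 are all 1, so H_2 = 0.
  H_3: rank ker ∂_3 − rank ∂_4 = (3 − 3) − 0 = 0, and there is no ∂_4, so H_3 = 0.

H_0 = Z,  H_1 = Z^2,  H_2 = 0,  H_3 = 0.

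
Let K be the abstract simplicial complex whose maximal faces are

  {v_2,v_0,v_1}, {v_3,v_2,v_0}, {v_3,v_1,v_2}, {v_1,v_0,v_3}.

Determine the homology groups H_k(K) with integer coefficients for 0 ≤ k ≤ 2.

H_0 = Z,  H_1 = 0,  H_2 = Z.

We work with the vertex ordering v_0 < v_1 < v_2 < v_3. The simplices of K, each written with vertices in increasing order, are:

  0-simplices (4): [v_0], [v_1], [v_2], [v_3]
  1-simplices (6): [v_0,v_1], [v_0,v_2], [v_0,v_3], [v_1,v_2], [v_1,v_3], [v_2,v_3]
  2-simplices (4): [v_0,v_1,v_2], [v_0,v_1,v_3], [v_0,v_2,v_3], [v_1,v_2,v_3]

giving chain groups C_0 ≅ Z^4, C_1 ≅ Z^6, C_2 ≅ Z^4.

∂_1: C_1 → C_0 is given by ∂[p,q] = [q] − [p]. For instance
  ∂[v_1,v_3] = [v_3] − [v_1].
The 4×6 boundary matrix has rank 3 and Smith normal form diag(1,1,1).

Boundary ∂_2: C_2 → C_1 acts by ∂[p,q,r] = [q,r] − [p,r] + [p,q]. For instance
  ∂[v_0,v_1,v_3] = [v_1,v_3] − [v_0,v_3] + [v_0,v_1],
  ∂[v_0,v_1,v_2] = [v_1,v_2] − [v_0,v_2] + [v_0,v_1].
This gives a 6×4 integer matrix of rank 3; reducing to Smith normal form yields diagonal entries (1,1,1).

Now H_k = ker ∂_k / im ∂_{k+1}, so:

  H_0: rank C_0 − rank ∂_1 = 4 − 3 = 1, and the invariant factors of ∂_1 are all 1, so H_0 = Z.
  H_1: rank ker ∂_1 − rank ∂_2 = (6 − 3) − 3 = 0, and the invariant factors of ∂_2 are all 1, so H_1 = 0.
  H_2: rank ker ∂_2 − rank ∂_3 = (4 − 3) − 0 = 1, and there is no ∂_3, so H_2 = Z.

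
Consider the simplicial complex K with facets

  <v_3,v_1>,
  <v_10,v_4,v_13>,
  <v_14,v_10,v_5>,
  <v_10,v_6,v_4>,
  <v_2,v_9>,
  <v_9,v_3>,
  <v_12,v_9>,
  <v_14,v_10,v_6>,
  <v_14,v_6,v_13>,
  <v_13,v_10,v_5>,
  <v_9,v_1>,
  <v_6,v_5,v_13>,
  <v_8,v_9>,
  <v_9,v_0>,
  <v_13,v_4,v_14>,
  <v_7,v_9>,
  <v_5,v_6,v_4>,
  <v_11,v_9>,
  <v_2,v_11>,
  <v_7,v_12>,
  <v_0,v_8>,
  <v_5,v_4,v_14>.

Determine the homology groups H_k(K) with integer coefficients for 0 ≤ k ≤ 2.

H_0 ≅ Z^2,  H_1 ≅ Z^4 ⊕ Z_2,  H_2 = 0.

We work with the vertex ordering v_0 < v_1 < v_2 < v_3 < v_4 < v_5 < v_6 < v_7 < v_8 < v_9 < v_10 < v_11 < v_12 < v_13 < v_14. The simplices of K, each written with vertices in increasing order, are:

  0-simplices (15): [v_0], [v_1], [v_2], [v_3], [v_4], [v_5], [v_6], [v_7], [v_8], [v_9], [v_10], [v_11], [v_12], [v_13], [v_14]
  1-simplices (27): (27 of them)
  2-simplices (10): (10 of them)

Hence C_0 ≅ Z^15, C_1 ≅ Z^27, C_2 ≅ Z^10.

∂_1: C_1 → C_0 sends each edge [p,q] (with p < q) to q − p. For instance
  ∂[v_4,v_13] = [v_13] − [v_4].
The 15×27 boundary matrix has rank 13 and Smith normal form diag(1,1,1,1,1,1,1,1,1,1,1,1,1).

Boundary ∂_2: C_2 → C_1 maps a triangle to the signed sum of its edges. For instance
  ∂[v_5,v_10,v_14] = [v_10,v_14] − [v_5,v_14] + [v_5,v_10],
  ∂[v_6,v_13,v_14] = [v_13,v_14] − [v_6,v_14] + [v_6,v_13].
This gives a 27×10 integer matrix of rank 10; reducing to Smith normal form yields diagonal entries (1,1,1,1,1,1,1,1,1,2).

Computing H_k = (kernel of ∂_k) / (image of ∂_{k+1}):

  H_0: rank C_0 − rank ∂_1 = 15 − 13 = 2, and the invariant factors of ∂_1 are all 1, so H_0 = Z^2.
  H_1: rank ker ∂_1 − rank ∂_2 = (27 − 13) − 10 = 4, and ∂_2 has invariant factor 2 > 1, so H_1 = Z^4 ⊕ Z_2.
  H_2: rank ker ∂_2 − rank ∂_3 = (10 − 10) − 0 = 0, and there is no ∂_3, so H_2 = 0.

(K is a triangulation of the disjoint union of a wedge of 4 circles and the real projective plane RP^2.)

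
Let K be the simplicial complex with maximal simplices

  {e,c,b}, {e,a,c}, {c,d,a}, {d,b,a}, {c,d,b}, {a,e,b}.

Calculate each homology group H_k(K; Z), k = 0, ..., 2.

Order the vertices as a < b < c < d < e. Listing each simplex with vertices in this order, K has dimension 2 with simplices:

  0-simplices (5): a, b, c, d, e
  1-simplices (9): ab, ac, ad, ae, bc, bd, be, cd, ce
  2-simplices (6): abd, abe, acd, ace, bcd, bce

Hence C_0 ≅ Z^5, C_1 ≅ Z^9, C_2 ≅ Z^6.

∂_1: C_1 → C_0 sends each edge [p,q] (with p < q) to q − p.
The resulting 5×9 matrix has rank 4, and its Smith normal form has invariant factors (1,1,1,1).

Boundary ∂_2: C_2 → C_1 maps a triangle to the signed sum of its edges. For instance
  ∂abd = bd − ad + ab,
  ∂bcd = cd − bd + bc.
This gives a 9×6 integer matrix of rank 5; reducing to Smith normal form yields diagonal entries (1,1,1,1,1).

Reading off H_k = ker ∂_k / im ∂_{k+1}:

  H_0: rank C_0 − rank ∂_1 = 5 − 4 = 1, and the invariant factors of ∂_1 are all 1, so H_0 ≅ Z.
  H_1: rank ker ∂_1 − rank ∂_2 = (9 − 4) − 5 = 0, and the invariant factors of ∂_2 are all 1, so H_1 ≅ 0.
  H_2: rank ker ∂_2 − rank ∂_3 = (6 − 5) − 0 = 1, and there is no ∂_3, so H_2 ≅ Z.

As a check, the Euler characteristic is 5 − 9 + 6 = 2, which agrees with 1 − 0 + 1 = 2.
(K is a triangulation of the 2-sphere S^2.)

H_0 ≅ Z,  H_1 = 0,  H_2 ≅ Z.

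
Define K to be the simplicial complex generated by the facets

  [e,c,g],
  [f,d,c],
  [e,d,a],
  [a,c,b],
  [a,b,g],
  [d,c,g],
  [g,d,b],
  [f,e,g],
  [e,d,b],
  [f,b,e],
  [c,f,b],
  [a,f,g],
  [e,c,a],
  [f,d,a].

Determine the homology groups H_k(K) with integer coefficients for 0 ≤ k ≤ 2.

We work with the vertex ordering a < b < c < d < e < f < g. The simplices of K, each written with vertices in increasing order, are:

  0-simplices (7): a, b, c, d, e, f, g
  1-simplices (21): ab, ac, ad, ae, af, ag, bc, bd, be, bf, bg, cd, ce, cf, cg, de, df, dg, ef, eg, fg
  2-simplices (14): abc, abg, ace, ade, adf, afg, bcf, bde, bdg, bef, cdf, cdg, ceg, efg

so the chain groups are C_0 ≅ Z^7, C_1 ≅ Z^21, C_2 ≅ Z^14.

The boundary map ∂_1: C_1 → C_0 sends each edge [p,q] (with p < q) to q − p. For instance
  ∂ad = d − a.
The 7×21 boundary matrix has rank 6 and Smith normal form diag(1,1,1,1,1,1).

The boundary map ∂_2: C_2 → C_1 sends each 2-simplex [p,q,r] to [q,r] − [p,r] + [p,q]. For instance
  ∂ade = de − ae + ad,
  ∂afg = fg − ag + af.
This gives a 21×14 integer matrix of rank 13; reducing to Smith normal form yields diagonal entries (1,1,1,1,1,1,1,1,1,1,1,1,1).

From H_k ≅ ker(∂_k) / im(∂_{k+1}) we obtain:

  H_0: rank C_0 − rank ∂_1 = 7 − 6 = 1, and the invariant factors of ∂_1 are all 1, so H_0 ≅ Z.
  H_1: rank ker ∂_1 − rank ∂_2 = (21 − 6) − 13 = 2, and the invariant factors of ∂_2 are all 1, so H_1 ≅ Z^2.
  H_2: rank ker ∂_2 − rank ∂_3 = (14 − 13) − 0 = 1, and there is no ∂_3, so H_2 ≅ Z.

H_0 ≅ Z,  H_1 ≅ Z^2,  H_2 ≅ Z.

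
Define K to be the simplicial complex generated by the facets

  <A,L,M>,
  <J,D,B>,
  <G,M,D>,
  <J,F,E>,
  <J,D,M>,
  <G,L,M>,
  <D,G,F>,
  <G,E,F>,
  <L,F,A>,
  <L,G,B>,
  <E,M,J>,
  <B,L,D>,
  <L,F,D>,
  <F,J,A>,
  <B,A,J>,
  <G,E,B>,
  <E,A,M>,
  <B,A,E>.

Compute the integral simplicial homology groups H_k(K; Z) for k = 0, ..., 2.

H_0 = Z,  H_1 = Z ⊕ Z/2,  H_2 = 0.

Take the total order A < B < D < E < F < G < J < L < M on the vertex set. Then K (dimension 2) consists of the simplices:

  0-simplices (9): A, B, D, E, F, G, J, L, M
  1-simplices (27): AB, AE, AF, AJ, AL, AM, BD, BE, BG, BJ, BL, DF, DG, DJ, DL, DM, EF, EG, EJ, EM, FG, FJ, FL, GL, GM, JM, LM
  2-simplices (18): ABE, ABJ, AEM, AFJ, AFL, ALM, BDJ, BDL, BEG, BGL, DFG, DFL, DGM, DJM, EFG, EFJ, EJM, GLM

giving chain groups C_0 ≅ Z^9, C_1 ≅ Z^27, C_2 ≅ Z^18.

Boundary ∂_1: C_1 → C_0 is given by ∂[p,q] = [q] − [p]. For instance
  ∂LM = M − L.
The resulting 9×27 matrix has rank 8, and its Smith normal form has invariant factors (1,1,1,1,1,1,1,1).

∂_2: C_2 → C_1 sends each 2-simplex [p,q,r] to [q,r] − [p,r] + [p,q]. For instance
  ∂DGM = GM − DM + DG,
  ∂BDJ = DJ − BJ + BD.
The resulting 27×18 matrix has rank 18, and its Smith normal form has invariant factors (1,1,1,1,1,1,1,1,1,1,1,1,1,1,1,1,1,2).

Computing H_k = (kernel of ∂_k) / (image of ∂_{k+1}):

  H_0: rank C_0 − rank ∂_1 = 9 − 8 = 1, and the invariant factors of ∂_1 are all 1, so H_0 ≅ Z.
  H_1: rank ker ∂_1 − rank ∂_2 = (27 − 8) − 18 = 1, and ∂_2 has invariant factor 2 > 1, so H_1 ≅ Z ⊕ Z/2.
  H_2: rank ker ∂_2 − rank ∂_3 = (18 − 18) − 0 = 0, and there is no ∂_3, so H_2 ≅ 0.

As a check, the Euler characteristic is 9 − 27 + 18 = 0, which agrees with 1 − 1 + 0 = 0.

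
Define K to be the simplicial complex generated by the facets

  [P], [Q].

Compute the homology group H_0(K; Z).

We work with the vertex ordering P < Q. The simplices of K, each written with vertices in increasing order, are:

  0-simplices (2): P, Q

Hence C_0 ≅ Z^2.

Computing H_k = (kernel of ∂_k) / (image of ∂_{k+1}):

  H_0: rank C_0 − rank ∂_1 = 2 − 0 = 2, and there is no ∂_1, so H_0 ≅ Z^2.

H_0 = Z^2.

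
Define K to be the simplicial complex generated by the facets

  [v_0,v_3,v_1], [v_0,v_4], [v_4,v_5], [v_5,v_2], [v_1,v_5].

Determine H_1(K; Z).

We work with the vertex ordering v_0 < v_1 < v_2 < v_3 < v_4 < v_5. The simplices of K, each written with vertices in increasing order, are:

  0-simplices (6): [v_0], [v_1], [v_2], [v_3], [v_4], [v_5]
  1-simplices (7): [v_0,v_1], [v_0,v_3], [v_0,v_4], [v_1,v_3], [v_1,v_5], [v_2,v_5], [v_4,v_5]
  2-simplices (1): [v_0,v_1,v_3]

so the chain groups are C_0 ≅ Z^6, C_1 ≅ Z^7, C_2 ≅ Z^1.

∂_1: C_1 → C_0 sends each edge [p,q] (with p < q) to q − p.
The resulting 6×7 matrix has rank 5, and its Smith normal form has invariant factors (1,1,1,1,1).

The boundary map ∂_2: C_2 → C_1 sends each 2-simplex [p,q,r] to [q,r] − [p,r] + [p,q]. For instance
  ∂[v_0,v_1,v_3] = [v_1,v_3] − [v_0,v_3] + [v_0,v_1].
This gives a 7×1 integer matrix of rank 1; reducing to Smith normal form yields diagonal entries (1).

Now H_k = ker ∂_k / im ∂_{k+1}, so:

  H_1: rank ker ∂_1 − rank ∂_2 = (7 − 5) − 1 = 1, and the invariant factors of ∂_2 are all 1, so H_1 = Z.

H_1 = Z.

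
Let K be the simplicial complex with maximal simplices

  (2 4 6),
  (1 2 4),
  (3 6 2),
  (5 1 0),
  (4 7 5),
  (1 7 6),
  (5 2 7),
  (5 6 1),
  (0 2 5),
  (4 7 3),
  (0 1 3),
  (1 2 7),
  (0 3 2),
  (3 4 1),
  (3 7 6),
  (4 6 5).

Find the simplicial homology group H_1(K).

H_1 ≅ Z^2.

We work with the vertex ordering 0 < 1 < 2 < 3 < 4 < 5 < 6 < 7. The simplices of K, each written with vertices in increasing order, are:

  0-simplices (8): [0], [1], [2], [3], [4], [5], [6], [7]
  1-simplices (24): (24 of them)
  2-simplices (16): [0,1,3], [0,1,5], [0,2,3], [0,2,5], [1,2,4], [1,2,7], [1,3,4], [1,5,6], [1,6,7], [2,3,6], [2,4,6], [2,5,7], [3,4,7], [3,6,7], [4,5,6], [4,5,7]

giving chain groups C_0 ≅ Z^8, C_1 ≅ Z^24, C_2 ≅ Z^16.

∂_1: C_1 → C_0 maps an edge to its endpoints' difference, ∂[p,q] = q − p. For instance
  ∂[5,7] = [7] − [5].
The 8×24 boundary matrix has rank 7 and Smith normal form diag(1,1,1,1,1,1,1).

∂_2: C_2 → C_1 acts by ∂[p,q,r] = [q,r] − [p,r] + [p,q]. For instance
  ∂[2,4,6] = [4,6] − [2,6] + [2,4],
  ∂[0,2,5] = [2,5] − [0,5] + [0,2].
This gives a 24×16 integer matrix of rank 15; reducing to Smith normal form yields diagonal entries (1,1,1,1,1,1,1,1,1,1,1,1,1,1,1).

From H_k ≅ ker(∂_k) / im(∂_{k+1}) we obtain:

  H_1: rank ker ∂_1 − rank ∂_2 = (24 − 7) − 15 = 2, and the invariant factors of ∂_2 are all 1, so H_1 ≅ Z^2.

(K is a triangulation of the torus T^2.)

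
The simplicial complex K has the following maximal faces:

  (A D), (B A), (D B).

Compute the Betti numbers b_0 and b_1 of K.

b_0 = 1, b_1 = 1.

Fix the vertex order A < B < D and write every simplex with vertices in increasing order. Then dim K = 1 and the simplices of K are:

  0-simplices (3): A, B, D
  1-simplices (3): AB, AD, BD

so the chain groups are C_0 ≅ Z^3, C_1 ≅ Z^3.

∂_1: C_1 → C_0 sends each edge [p,q] (with p < q) to q − p.
This gives a 3×3 integer matrix of rank 2; reducing to Smith normal form yields diagonal entries (1,1).

Reading off H_k = ker ∂_k / im ∂_{k+1}:

  H_0: rank C_0 − rank ∂_1 = 3 − 2 = 1, and the invariant factors of ∂_1 are all 1, so H_0 ≅ Z.
  H_1: rank ker ∂_1 − rank ∂_2 = (3 − 2) − 0 = 1, and there is no ∂_2, so H_1 ≅ Z.

Hence the Betti numbers are b_0 = 1, b_1 = 1.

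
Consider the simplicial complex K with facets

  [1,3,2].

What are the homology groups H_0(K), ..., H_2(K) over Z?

Take the total order 1 < 2 < 3 on the vertex set. Then K (dimension 2) consists of the simplices:

  0-simplices (3): [1], [2], [3]
  1-simplices (3): [1,2], [1,3], [2,3]
  2-simplices (1): [1,2,3]

giving chain groups C_0 ≅ Z^3, C_1 ≅ Z^3, C_2 ≅ Z^1.

The boundary map ∂_1: C_1 → C_0 maps an edge to its endpoints' difference, ∂[p,q] = q − p.
The resulting 3×3 matrix has rank 2, and its Smith normal form has invariant factors (1,1).

∂_2: C_2 → C_1 sends each 2-simplex [p,q,r] to [q,r] − [p,r] + [p,q]. For instance
  ∂[1,2,3] = [2,3] − [1,3] + [1,2].
The 3×1 boundary matrix has rank 1 and Smith normal form diag(1).

Computing H_k = (kernel of ∂_k) / (image of ∂_{k+1}):

  H_0: rank C_0 − rank ∂_1 = 3 − 2 = 1, and the invariant factors of ∂_1 are all 1, so H_0 ≅ Z.
  H_1: rank ker ∂_1 − rank ∂_2 = (3 − 2) − 1 = 0, and the invariant factors of ∂_2 are all 1, so H_1 ≅ 0.
  H_2: rank ker ∂_2 − rank ∂_3 = (1 − 1) − 0 = 0, and there is no ∂_3, so H_2 ≅ 0.

(K is a triangulation of the 2-simplex.)

H_0 ≅ Z,  H_1 = 0,  H_2 = 0.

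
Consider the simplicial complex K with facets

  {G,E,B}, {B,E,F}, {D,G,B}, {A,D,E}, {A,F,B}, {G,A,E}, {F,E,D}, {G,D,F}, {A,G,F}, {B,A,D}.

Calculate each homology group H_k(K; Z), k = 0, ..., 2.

H_0 ≅ Z,  H_1 ≅ Z/2Z,  H_2 = 0.

Order the vertices as A < B < D < E < F < G. Listing each simplex with vertices in this order, K has dimension 2 with simplices:

  0-simplices (6): A, B, D, E, F, G
  1-simplices (15): AB, AD, AE, AF, AG, BD, BE, BF, BG, DE, DF, DG, EF, EG, FG
  2-simplices (10): ABD, ABF, ADE, AEG, AFG, BDG, BEF, BEG, DEF, DFG

giving chain groups C_0 ≅ Z^6, C_1 ≅ Z^15, C_2 ≅ Z^10.

The boundary map ∂_1: C_1 → C_0 maps an edge to its endpoints' difference, ∂[p,q] = q − p.
This gives a 6×15 integer matrix of rank 5; reducing to Smith normal form yields diagonal entries (1,1,1,1,1).

The boundary map ∂_2: C_2 → C_1 maps a triangle to the signed sum of its edges. For instance
  ∂ABF = BF − AF + AB,
  ∂ADE = DE − AE + AD.
As a 15×10 matrix over Z this has rank 10, with invariant factors (1,1,1,1,1,1,1,1,1,2).

Reading off H_k = ker ∂_k / im ∂_{k+1}:

  H_0: rank C_0 − rank ∂_1 = 6 − 5 = 1, and the invariant factors of ∂_1 are all 1, so H_0 ≅ Z.
  H_1: rank ker ∂_1 − rank ∂_2 = (15 − 5) − 10 = 0, and ∂_2 has invariant factor 2 > 1, so H_1 ≅ Z/2Z.
  H_2: rank ker ∂_2 − rank ∂_3 = (10 − 10) − 0 = 0, and there is no ∂_3, so H_2 ≅ 0.

As a check, the Euler characteristic is 6 − 15 + 10 = 1, which agrees with 1 − 0 + 0 = 1.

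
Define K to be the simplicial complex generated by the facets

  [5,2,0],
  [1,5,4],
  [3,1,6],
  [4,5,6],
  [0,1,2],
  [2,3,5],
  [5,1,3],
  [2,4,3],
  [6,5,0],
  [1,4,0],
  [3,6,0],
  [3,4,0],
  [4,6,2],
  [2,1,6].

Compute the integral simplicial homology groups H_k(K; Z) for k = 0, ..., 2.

Order the vertices as 0 < 1 < 2 < 3 < 4 < 5 < 6. Listing each simplex with vertices in this order, K has dimension 2 with simplices:

  0-simplices (7): [0], [1], [2], [3], [4], [5], [6]
  1-simplices (21): [0,1], [0,2], [0,3], [0,4], [0,5], [0,6], [1,2], [1,3], [1,4], [1,5], [1,6], [2,3], [2,4], [2,5], [2,6], [3,4], [3,5], [3,6], [4,5], [4,6], [5,6]
  2-simplices (14): [0,1,2], [0,1,4], [0,2,5], [0,3,4], [0,3,6], [0,5,6], [1,2,6], [1,3,5], [1,3,6], [1,4,5], [2,3,4], [2,3,5], [2,4,6], [4,5,6]

so the chain groups are C_0 ≅ Z^7, C_1 ≅ Z^21, C_2 ≅ Z^14.

The boundary map ∂_1: C_1 → C_0 is given by ∂[p,q] = [q] − [p].
As a 7×21 matrix over Z this has rank 6, with invariant factors (1,1,1,1,1,1).

∂_2: C_2 → C_1 maps a triangle to the signed sum of its edges. For instance
  ∂[1,2,6] = [2,6] − [1,6] + [1,2],
  ∂[0,5,6] = [5,6] − [0,6] + [0,5].
This gives a 21×14 integer matrix of rank 13; reducing to Smith normal form yields diagonal entries (1,1,1,1,1,1,1,1,1,1,1,1,1).

Reading off H_k = ker ∂_k / im ∂_{k+1}:

  H_0: rank C_0 − rank ∂_1 = 7 − 6 = 1, and the invariant factors of ∂_1 are all 1, so H_0 ≅ Z.
  H_1: rank ker ∂_1 − rank ∂_2 = (21 − 6) − 13 = 2, and the invariant factors of ∂_2 are all 1, so H_1 ≅ Z^2.
  H_2: rank ker ∂_2 − rank ∂_3 = (14 − 13) − 0 = 1, and there is no ∂_3, so H_2 ≅ Z.

H_0 = Z,  H_1 = Z^2,  H_2 = Z.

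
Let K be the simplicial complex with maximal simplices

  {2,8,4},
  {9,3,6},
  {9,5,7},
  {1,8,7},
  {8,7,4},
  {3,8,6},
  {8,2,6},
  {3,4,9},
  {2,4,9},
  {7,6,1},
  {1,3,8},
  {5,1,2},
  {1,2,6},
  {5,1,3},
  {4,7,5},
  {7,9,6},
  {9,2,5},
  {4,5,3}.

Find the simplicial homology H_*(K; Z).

Order the vertices as 1 < 2 < 3 < 4 < 5 < 6 < 7 < 8 < 9. Listing each simplex with vertices in this order, K has dimension 2 with simplices:

  0-simplices (9): [1], [2], [3], [4], [5], [6], [7], [8], [9]
  1-simplices (27): (27 of them)
  2-simplices (18): [1,2,5], [1,2,6], [1,3,5], [1,3,8], [1,6,7], [1,7,8], [2,4,8], [2,4,9], [2,5,9], [2,6,8], [3,4,5], [3,4,9], [3,6,8], [3,6,9], [4,5,7], [4,7,8], [5,7,9], [6,7,9]

giving chain groups C_0 ≅ Z^9, C_1 ≅ Z^27, C_2 ≅ Z^18.

The boundary map ∂_1: C_1 → C_0 is given by ∂[p,q] = [q] − [p].
This gives a 9×27 integer matrix of rank 8; reducing to Smith normal form yields diagonal entries (1,1,1,1,1,1,1,1).

∂_2: C_2 → C_1 sends each 2-simplex [p,q,r] to [q,r] − [p,r] + [p,q]. For instance
  ∂[3,6,8] = [6,8] − [3,8] + [3,6],
  ∂[2,6,8] = [6,8] − [2,8] + [2,6].
The 27×18 boundary matrix has rank 18 and Smith normal form diag(1,1,1,1,1,1,1,1,1,1,1,1,1,1,1,1,1,2).

Computing H_k = (kernel of ∂_k) / (image of ∂_{k+1}):

  H_0: rank C_0 − rank ∂_1 = 9 − 8 = 1, and the invariant factors of ∂_1 are all 1, so H_0 = Z.
  H_1: rank ker ∂_1 − rank ∂_2 = (27 − 8) − 18 = 1, and ∂_2 has invariant factor 2 > 1, so H_1 = Z × Z/2.
  H_2: rank ker ∂_2 − rank ∂_3 = (18 − 18) − 0 = 0, and there is no ∂_3, so H_2 = 0.

H_0 = Z,  H_1 = Z × Z/2,  H_2 = 0.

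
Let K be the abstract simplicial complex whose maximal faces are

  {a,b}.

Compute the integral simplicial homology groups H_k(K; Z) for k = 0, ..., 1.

H_0 = Z,  H_1 = 0.

We work with the vertex ordering a < b. The simplices of K, each written with vertices in increasing order, are:

  0-simplices (2): a, b
  1-simplices (1): ab

Hence C_0 ≅ Z^2, C_1 ≅ Z^1.

Boundary ∂_1: C_1 → C_0 maps an edge to its endpoints' difference, ∂[p,q] = q − p. For instance
  ∂ab = b − a.
The resulting 2×1 matrix has rank 1, and its Smith normal form has invariant factors (1).

Computing H_k = (kernel of ∂_k) / (image of ∂_{k+1}):

  H_0: rank C_0 − rank ∂_1 = 2 − 1 = 1, and the invariant factors of ∂_1 are all 1, so H_0 ≅ Z.
  H_1: rank ker ∂_1 − rank ∂_2 = (1 − 1) − 0 = 0, and there is no ∂_2, so H_1 ≅ 0.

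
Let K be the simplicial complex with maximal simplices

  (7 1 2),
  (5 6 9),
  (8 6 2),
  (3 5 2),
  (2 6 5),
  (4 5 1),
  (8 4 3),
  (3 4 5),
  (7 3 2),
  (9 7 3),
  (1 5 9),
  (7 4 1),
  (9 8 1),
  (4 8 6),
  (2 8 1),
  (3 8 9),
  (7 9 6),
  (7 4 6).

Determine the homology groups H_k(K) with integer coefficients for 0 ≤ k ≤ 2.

H_0 ≅ Z,  H_1 ≅ Z^2,  H_2 ≅ Z.

Fix the vertex order 1 < 2 < 3 < 4 < 5 < 6 < 7 < 8 < 9 and write every simplex with vertices in increasing order. Then dim K = 2 and the simplices of K are:

  0-simplices (9): [1], [2], [3], [4], [5], [6], [7], [8], [9]
  1-simplices (27): (27 of them)
  2-simplices (18): [1,2,7], [1,2,8], [1,4,5], [1,4,7], [1,5,9], [1,8,9], [2,3,5], [2,3,7], [2,5,6], [2,6,8], [3,4,5], [3,4,8], [3,7,9], [3,8,9], [4,6,7], [4,6,8], [5,6,9], [6,7,9]

so the chain groups are C_0 ≅ Z^9, C_1 ≅ Z^27, C_2 ≅ Z^18.

Boundary ∂_1: C_1 → C_0 sends each edge [p,q] (with p < q) to q − p. For instance
  ∂[2,7] = [7] − [2].
The 9×27 boundary matrix has rank 8 and Smith normal form diag(1,1,1,1,1,1,1,1).

The boundary map ∂_2: C_2 → C_1 acts by ∂[p,q,r] = [q,r] − [p,r] + [p,q]. For instance
  ∂[1,5,9] = [5,9] − [1,9] + [1,5],
  ∂[1,2,8] = [2,8] − [1,8] + [1,2].
The 27×18 boundary matrix has rank 17 and Smith normal form diag(1,1,1,1,1,1,1,1,1,1,1,1,1,1,1,1,1).

Computing H_k = (kernel of ∂_k) / (image of ∂_{k+1}):

  H_0: rank C_0 − rank ∂_1 = 9 − 8 = 1, and the invariant factors of ∂_1 are all 1, so H_0 ≅ Z.
  H_1: rank ker ∂_1 − rank ∂_2 = (27 − 8) − 17 = 2, and the invariant factors of ∂_2 are all 1, so H_1 ≅ Z^2.
  H_2: rank ker ∂_2 − rank ∂_3 = (18 − 17) − 0 = 1, and there is no ∂_3, so H_2 ≅ Z.

As a check, the Euler characteristic is 9 − 27 + 18 = 0, which agrees with 1 − 2 + 1 = 0.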